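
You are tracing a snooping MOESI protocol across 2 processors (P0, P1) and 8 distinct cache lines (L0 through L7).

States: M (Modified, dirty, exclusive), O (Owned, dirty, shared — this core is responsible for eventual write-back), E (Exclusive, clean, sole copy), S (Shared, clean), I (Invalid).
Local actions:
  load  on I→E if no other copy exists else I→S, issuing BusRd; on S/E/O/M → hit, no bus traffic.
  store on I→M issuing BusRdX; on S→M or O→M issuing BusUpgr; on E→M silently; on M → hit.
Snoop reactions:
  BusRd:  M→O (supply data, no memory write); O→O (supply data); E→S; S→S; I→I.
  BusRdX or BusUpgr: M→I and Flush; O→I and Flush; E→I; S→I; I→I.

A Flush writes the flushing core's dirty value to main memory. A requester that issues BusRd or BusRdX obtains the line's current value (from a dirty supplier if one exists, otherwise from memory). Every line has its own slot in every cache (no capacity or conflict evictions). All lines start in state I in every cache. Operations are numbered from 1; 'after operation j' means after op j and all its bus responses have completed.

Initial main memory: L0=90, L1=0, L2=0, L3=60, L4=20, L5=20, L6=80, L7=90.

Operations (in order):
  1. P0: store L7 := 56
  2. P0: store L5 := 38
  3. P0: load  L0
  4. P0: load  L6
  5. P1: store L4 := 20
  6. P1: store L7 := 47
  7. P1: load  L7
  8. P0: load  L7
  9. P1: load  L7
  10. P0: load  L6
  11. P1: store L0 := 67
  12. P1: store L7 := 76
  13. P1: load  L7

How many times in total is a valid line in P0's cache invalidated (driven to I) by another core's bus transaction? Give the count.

step 1: P0: store L7 := 56  ⟶  MI  (L7)  txn=BusRdX  M[L7]=90
step 2: P0: store L5 := 38  ⟶  MI  (L5)  txn=BusRdX  M[L5]=20
step 3: P0: load  L0  ⟶  EI  (L0)  txn=BusRd  M[L0]=90
step 4: P0: load  L6  ⟶  EI  (L6)  txn=BusRd  M[L6]=80
step 5: P1: store L4 := 20  ⟶  IM  (L4)  txn=BusRdX  M[L4]=20
step 6: P1: store L7 := 47  ⟶  IM  (L7)  txn=BusRdX+Flush  M[L7]=56
step 7: P1: load  L7  ⟶  IM  (L7)  txn=∅  M[L7]=56
step 8: P0: load  L7  ⟶  SO  (L7)  txn=BusRd  M[L7]=56
step 9: P1: load  L7  ⟶  SO  (L7)  txn=∅  M[L7]=56
step 10: P0: load  L6  ⟶  EI  (L6)  txn=∅  M[L6]=80
step 11: P1: store L0 := 67  ⟶  IM  (L0)  txn=BusRdX  M[L0]=90
step 12: P1: store L7 := 76  ⟶  IM  (L7)  txn=BusUpgr  M[L7]=56
step 13: P1: load  L7  ⟶  IM  (L7)  txn=∅  M[L7]=56

invalidations = 3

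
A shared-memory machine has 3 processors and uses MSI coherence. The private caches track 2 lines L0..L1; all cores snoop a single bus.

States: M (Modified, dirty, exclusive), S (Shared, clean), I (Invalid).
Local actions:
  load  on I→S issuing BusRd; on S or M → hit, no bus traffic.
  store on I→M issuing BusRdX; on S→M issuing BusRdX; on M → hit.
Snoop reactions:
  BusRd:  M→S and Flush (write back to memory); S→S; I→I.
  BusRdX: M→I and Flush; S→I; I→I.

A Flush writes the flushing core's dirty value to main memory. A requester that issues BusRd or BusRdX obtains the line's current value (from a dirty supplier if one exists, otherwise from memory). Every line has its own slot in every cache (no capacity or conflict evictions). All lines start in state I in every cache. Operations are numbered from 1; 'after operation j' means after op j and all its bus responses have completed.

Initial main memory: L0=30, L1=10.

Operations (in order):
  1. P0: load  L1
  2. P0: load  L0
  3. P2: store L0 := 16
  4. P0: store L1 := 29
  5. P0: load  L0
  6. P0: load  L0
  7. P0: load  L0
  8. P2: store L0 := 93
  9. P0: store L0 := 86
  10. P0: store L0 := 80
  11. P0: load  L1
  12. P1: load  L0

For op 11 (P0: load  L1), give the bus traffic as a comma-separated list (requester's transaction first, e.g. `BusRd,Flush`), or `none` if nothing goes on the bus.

1. P0: load  L1  bus=[BusRd]  L1: P0=S P1=I P2=I  mem[L1]=10
2. P0: load  L0  bus=[BusRd]  L0: P0=S P1=I P2=I  mem[L0]=30
3. P2: store L0 := 16  bus=[BusRdX]  L0: P0=I P1=I P2=M  mem[L0]=30
4. P0: store L1 := 29  bus=[BusRdX]  L1: P0=M P1=I P2=I  mem[L1]=10
5. P0: load  L0  bus=[BusRd,Flush]  L0: P0=S P1=I P2=S  mem[L0]=16
6. P0: load  L0  bus=[-]  L0: P0=S P1=I P2=S  mem[L0]=16
7. P0: load  L0  bus=[-]  L0: P0=S P1=I P2=S  mem[L0]=16
8. P2: store L0 := 93  bus=[BusRdX]  L0: P0=I P1=I P2=M  mem[L0]=16
9. P0: store L0 := 86  bus=[BusRdX,Flush]  L0: P0=M P1=I P2=I  mem[L0]=93
10. P0: store L0 := 80  bus=[-]  L0: P0=M P1=I P2=I  mem[L0]=93
11. P0: load  L1  bus=[-]  L1: P0=M P1=I P2=I  mem[L1]=10
12. P1: load  L0  bus=[BusRd,Flush]  L0: P0=S P1=S P2=I  mem[L0]=80

bus = none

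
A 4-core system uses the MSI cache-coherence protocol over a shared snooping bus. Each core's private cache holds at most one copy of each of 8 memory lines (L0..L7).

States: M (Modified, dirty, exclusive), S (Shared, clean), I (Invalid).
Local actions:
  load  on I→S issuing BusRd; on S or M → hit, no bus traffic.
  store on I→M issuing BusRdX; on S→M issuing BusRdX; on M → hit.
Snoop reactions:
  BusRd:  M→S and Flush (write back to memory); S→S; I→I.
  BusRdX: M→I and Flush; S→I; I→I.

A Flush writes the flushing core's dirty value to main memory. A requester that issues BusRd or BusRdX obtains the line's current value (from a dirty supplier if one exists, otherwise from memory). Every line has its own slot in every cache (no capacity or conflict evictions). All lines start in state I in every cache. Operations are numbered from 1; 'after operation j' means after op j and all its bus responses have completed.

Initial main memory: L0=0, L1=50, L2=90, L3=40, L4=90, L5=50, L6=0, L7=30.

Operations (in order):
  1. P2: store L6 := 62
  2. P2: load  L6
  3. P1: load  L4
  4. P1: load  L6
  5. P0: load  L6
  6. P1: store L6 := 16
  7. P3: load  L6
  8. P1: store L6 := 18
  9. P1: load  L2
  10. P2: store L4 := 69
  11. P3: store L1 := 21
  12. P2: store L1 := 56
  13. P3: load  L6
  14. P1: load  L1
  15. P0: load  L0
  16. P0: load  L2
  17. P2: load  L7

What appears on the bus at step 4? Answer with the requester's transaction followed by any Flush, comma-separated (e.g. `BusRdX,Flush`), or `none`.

bus = BusRd,Flush

[1] P2: store L6 := 62 | P0:I, P1:I, P2:M(62), P3:I | bus: BusRdX
[2] P2: load  L6 | P0:I, P1:I, P2:M(62), P3:I | bus: none
[3] P1: load  L4 | P0:I, P1:S(90), P2:I, P3:I | bus: BusRd
[4] P1: load  L6 | P0:I, P1:S(62), P2:S(62), P3:I | bus: BusRd,Flush
[5] P0: load  L6 | P0:S(62), P1:S(62), P2:S(62), P3:I | bus: BusRd
[6] P1: store L6 := 16 | P0:I, P1:M(16), P2:I, P3:I | bus: BusRdX
[7] P3: load  L6 | P0:I, P1:S(16), P2:I, P3:S(16) | bus: BusRd,Flush
[8] P1: store L6 := 18 | P0:I, P1:M(18), P2:I, P3:I | bus: BusRdX
[9] P1: load  L2 | P0:I, P1:S(90), P2:I, P3:I | bus: BusRd
[10] P2: store L4 := 69 | P0:I, P1:I, P2:M(69), P3:I | bus: BusRdX
[11] P3: store L1 := 21 | P0:I, P1:I, P2:I, P3:M(21) | bus: BusRdX
[12] P2: store L1 := 56 | P0:I, P1:I, P2:M(56), P3:I | bus: BusRdX,Flush
[13] P3: load  L6 | P0:I, P1:S(18), P2:I, P3:S(18) | bus: BusRd,Flush
[14] P1: load  L1 | P0:I, P1:S(56), P2:S(56), P3:I | bus: BusRd,Flush
[15] P0: load  L0 | P0:S(0), P1:I, P2:I, P3:I | bus: BusRd
[16] P0: load  L2 | P0:S(90), P1:S(90), P2:I, P3:I | bus: BusRd
[17] P2: load  L7 | P0:I, P1:I, P2:S(30), P3:I | bus: BusRd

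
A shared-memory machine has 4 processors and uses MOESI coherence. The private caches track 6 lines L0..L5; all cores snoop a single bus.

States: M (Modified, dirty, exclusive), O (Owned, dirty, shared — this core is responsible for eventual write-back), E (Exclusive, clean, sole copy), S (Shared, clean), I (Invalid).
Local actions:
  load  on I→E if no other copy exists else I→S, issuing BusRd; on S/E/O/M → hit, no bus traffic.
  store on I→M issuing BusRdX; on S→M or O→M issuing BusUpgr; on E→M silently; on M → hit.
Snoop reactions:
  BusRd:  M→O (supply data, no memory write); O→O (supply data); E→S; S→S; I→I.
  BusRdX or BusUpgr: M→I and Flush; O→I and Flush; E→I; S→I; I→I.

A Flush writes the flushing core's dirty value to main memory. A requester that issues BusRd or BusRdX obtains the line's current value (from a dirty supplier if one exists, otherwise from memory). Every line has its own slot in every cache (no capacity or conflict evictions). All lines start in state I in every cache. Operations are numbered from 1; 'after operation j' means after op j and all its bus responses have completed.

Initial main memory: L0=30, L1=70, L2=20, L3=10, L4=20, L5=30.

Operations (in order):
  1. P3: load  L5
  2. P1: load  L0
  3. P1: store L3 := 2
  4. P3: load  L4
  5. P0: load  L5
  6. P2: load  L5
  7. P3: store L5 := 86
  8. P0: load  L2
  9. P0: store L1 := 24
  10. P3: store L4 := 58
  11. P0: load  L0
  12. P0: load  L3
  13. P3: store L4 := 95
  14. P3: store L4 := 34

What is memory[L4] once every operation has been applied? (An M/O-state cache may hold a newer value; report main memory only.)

memory[L4] = 20

1. P3: load  L5  bus=[BusRd]  L5: P0=I P1=I P2=I P3=E  mem[L5]=30
2. P1: load  L0  bus=[BusRd]  L0: P0=I P1=E P2=I P3=I  mem[L0]=30
3. P1: store L3 := 2  bus=[BusRdX]  L3: P0=I P1=M P2=I P3=I  mem[L3]=10
4. P3: load  L4  bus=[BusRd]  L4: P0=I P1=I P2=I P3=E  mem[L4]=20
5. P0: load  L5  bus=[BusRd]  L5: P0=S P1=I P2=I P3=S  mem[L5]=30
6. P2: load  L5  bus=[BusRd]  L5: P0=S P1=I P2=S P3=S  mem[L5]=30
7. P3: store L5 := 86  bus=[BusUpgr]  L5: P0=I P1=I P2=I P3=M  mem[L5]=30
8. P0: load  L2  bus=[BusRd]  L2: P0=E P1=I P2=I P3=I  mem[L2]=20
9. P0: store L1 := 24  bus=[BusRdX]  L1: P0=M P1=I P2=I P3=I  mem[L1]=70
10. P3: store L4 := 58  bus=[-]  L4: P0=I P1=I P2=I P3=M  mem[L4]=20
11. P0: load  L0  bus=[BusRd]  L0: P0=S P1=S P2=I P3=I  mem[L0]=30
12. P0: load  L3  bus=[BusRd]  L3: P0=S P1=O P2=I P3=I  mem[L3]=10
13. P3: store L4 := 95  bus=[-]  L4: P0=I P1=I P2=I P3=M  mem[L4]=20
14. P3: store L4 := 34  bus=[-]  L4: P0=I P1=I P2=I P3=M  mem[L4]=20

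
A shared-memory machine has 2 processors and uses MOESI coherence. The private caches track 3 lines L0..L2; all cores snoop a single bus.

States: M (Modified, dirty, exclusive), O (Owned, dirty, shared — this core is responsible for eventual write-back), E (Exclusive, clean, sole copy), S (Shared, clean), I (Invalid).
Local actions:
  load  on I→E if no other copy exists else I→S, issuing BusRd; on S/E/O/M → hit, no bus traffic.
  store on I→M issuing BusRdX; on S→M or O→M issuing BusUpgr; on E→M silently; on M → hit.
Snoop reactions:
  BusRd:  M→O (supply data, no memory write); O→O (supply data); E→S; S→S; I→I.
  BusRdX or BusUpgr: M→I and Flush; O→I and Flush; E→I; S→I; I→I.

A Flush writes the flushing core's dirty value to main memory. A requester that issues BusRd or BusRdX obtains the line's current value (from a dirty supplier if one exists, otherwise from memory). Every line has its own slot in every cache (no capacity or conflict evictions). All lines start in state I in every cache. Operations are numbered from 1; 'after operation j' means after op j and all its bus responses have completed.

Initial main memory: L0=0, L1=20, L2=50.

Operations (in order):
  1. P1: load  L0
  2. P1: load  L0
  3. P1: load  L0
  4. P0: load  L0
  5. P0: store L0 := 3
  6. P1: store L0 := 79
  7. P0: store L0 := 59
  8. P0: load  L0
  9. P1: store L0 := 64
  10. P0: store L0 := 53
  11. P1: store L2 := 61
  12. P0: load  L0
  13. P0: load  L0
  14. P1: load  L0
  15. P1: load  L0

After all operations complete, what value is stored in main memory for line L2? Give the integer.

memory[L2] = 50

[1] P1: load  L0 | P0:I, P1:E(0) | bus: BusRd
[2] P1: load  L0 | P0:I, P1:E(0) | bus: none
[3] P1: load  L0 | P0:I, P1:E(0) | bus: none
[4] P0: load  L0 | P0:S(0), P1:S(0) | bus: BusRd
[5] P0: store L0 := 3 | P0:M(3), P1:I | bus: BusUpgr
[6] P1: store L0 := 79 | P0:I, P1:M(79) | bus: BusRdX,Flush
[7] P0: store L0 := 59 | P0:M(59), P1:I | bus: BusRdX,Flush
[8] P0: load  L0 | P0:M(59), P1:I | bus: none
[9] P1: store L0 := 64 | P0:I, P1:M(64) | bus: BusRdX,Flush
[10] P0: store L0 := 53 | P0:M(53), P1:I | bus: BusRdX,Flush
[11] P1: store L2 := 61 | P0:I, P1:M(61) | bus: BusRdX
[12] P0: load  L0 | P0:M(53), P1:I | bus: none
[13] P0: load  L0 | P0:M(53), P1:I | bus: none
[14] P1: load  L0 | P0:O(53), P1:S(53) | bus: BusRd
[15] P1: load  L0 | P0:O(53), P1:S(53) | bus: none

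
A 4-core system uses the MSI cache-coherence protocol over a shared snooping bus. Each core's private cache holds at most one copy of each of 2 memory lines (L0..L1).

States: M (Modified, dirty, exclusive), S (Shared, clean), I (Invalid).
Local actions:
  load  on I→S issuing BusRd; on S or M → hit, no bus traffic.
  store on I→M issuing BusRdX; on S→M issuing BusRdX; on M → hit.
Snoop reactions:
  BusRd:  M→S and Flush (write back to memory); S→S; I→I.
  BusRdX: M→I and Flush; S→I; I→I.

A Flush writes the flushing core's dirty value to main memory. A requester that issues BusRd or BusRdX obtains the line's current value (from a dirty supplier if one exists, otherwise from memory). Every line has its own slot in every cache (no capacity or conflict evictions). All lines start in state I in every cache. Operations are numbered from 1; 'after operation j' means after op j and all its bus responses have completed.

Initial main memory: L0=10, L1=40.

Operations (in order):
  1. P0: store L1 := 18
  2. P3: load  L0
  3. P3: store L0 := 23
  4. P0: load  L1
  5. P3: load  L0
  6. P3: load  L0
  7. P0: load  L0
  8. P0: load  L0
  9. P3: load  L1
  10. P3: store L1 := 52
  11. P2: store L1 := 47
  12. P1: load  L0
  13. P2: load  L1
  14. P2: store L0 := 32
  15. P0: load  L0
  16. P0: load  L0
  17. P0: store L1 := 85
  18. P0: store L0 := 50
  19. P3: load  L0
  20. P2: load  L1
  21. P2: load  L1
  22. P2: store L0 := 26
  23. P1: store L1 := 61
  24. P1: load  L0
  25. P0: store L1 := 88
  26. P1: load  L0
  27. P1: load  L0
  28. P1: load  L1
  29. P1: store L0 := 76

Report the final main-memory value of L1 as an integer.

memory[L1] = 88

  op1 P0: store L1 := 18 → M/I/I/I on L1; bus BusRdX; mem=40
  op2 P3: load  L0 → I/I/I/S on L0; bus BusRd; mem=10
  op3 P3: store L0 := 23 → I/I/I/M on L0; bus BusRdX; mem=10
  op4 P0: load  L1 → M/I/I/I on L1; bus (none); mem=40
  op5 P3: load  L0 → I/I/I/M on L0; bus (none); mem=10
  op6 P3: load  L0 → I/I/I/M on L0; bus (none); mem=10
  op7 P0: load  L0 → S/I/I/S on L0; bus BusRd Flush; mem=23
  op8 P0: load  L0 → S/I/I/S on L0; bus (none); mem=23
  op9 P3: load  L1 → S/I/I/S on L1; bus BusRd Flush; mem=18
  op10 P3: store L1 := 52 → I/I/I/M on L1; bus BusRdX; mem=18
  op11 P2: store L1 := 47 → I/I/M/I on L1; bus BusRdX Flush; mem=52
  op12 P1: load  L0 → S/S/I/S on L0; bus BusRd; mem=23
  op13 P2: load  L1 → I/I/M/I on L1; bus (none); mem=52
  op14 P2: store L0 := 32 → I/I/M/I on L0; bus BusRdX; mem=23
  op15 P0: load  L0 → S/I/S/I on L0; bus BusRd Flush; mem=32
  op16 P0: load  L0 → S/I/S/I on L0; bus (none); mem=32
  op17 P0: store L1 := 85 → M/I/I/I on L1; bus BusRdX Flush; mem=47
  op18 P0: store L0 := 50 → M/I/I/I on L0; bus BusRdX; mem=32
  op19 P3: load  L0 → S/I/I/S on L0; bus BusRd Flush; mem=50
  op20 P2: load  L1 → S/I/S/I on L1; bus BusRd Flush; mem=85
  op21 P2: load  L1 → S/I/S/I on L1; bus (none); mem=85
  op22 P2: store L0 := 26 → I/I/M/I on L0; bus BusRdX; mem=50
  op23 P1: store L1 := 61 → I/M/I/I on L1; bus BusRdX; mem=85
  op24 P1: load  L0 → I/S/S/I on L0; bus BusRd Flush; mem=26
  op25 P0: store L1 := 88 → M/I/I/I on L1; bus BusRdX Flush; mem=61
  op26 P1: load  L0 → I/S/S/I on L0; bus (none); mem=26
  op27 P1: load  L0 → I/S/S/I on L0; bus (none); mem=26
  op28 P1: load  L1 → S/S/I/I on L1; bus BusRd Flush; mem=88
  op29 P1: store L0 := 76 → I/M/I/I on L0; bus BusRdX; mem=26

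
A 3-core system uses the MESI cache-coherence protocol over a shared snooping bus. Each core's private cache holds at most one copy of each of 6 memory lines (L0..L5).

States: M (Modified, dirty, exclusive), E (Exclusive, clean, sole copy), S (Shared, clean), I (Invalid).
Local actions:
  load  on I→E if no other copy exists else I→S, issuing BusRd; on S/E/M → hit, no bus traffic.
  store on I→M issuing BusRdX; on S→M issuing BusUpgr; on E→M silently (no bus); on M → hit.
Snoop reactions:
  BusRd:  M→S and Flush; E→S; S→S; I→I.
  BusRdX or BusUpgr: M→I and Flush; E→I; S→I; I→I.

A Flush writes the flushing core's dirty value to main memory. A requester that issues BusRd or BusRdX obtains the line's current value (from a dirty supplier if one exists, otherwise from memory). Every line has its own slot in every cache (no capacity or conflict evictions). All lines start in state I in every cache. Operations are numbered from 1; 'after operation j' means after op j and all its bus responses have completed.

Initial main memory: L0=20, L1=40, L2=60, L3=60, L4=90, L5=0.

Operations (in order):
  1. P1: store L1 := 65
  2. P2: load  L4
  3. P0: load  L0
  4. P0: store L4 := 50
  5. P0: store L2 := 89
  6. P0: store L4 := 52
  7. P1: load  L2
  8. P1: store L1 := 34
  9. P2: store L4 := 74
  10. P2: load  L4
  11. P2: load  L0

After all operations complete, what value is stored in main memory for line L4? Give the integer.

  op1 P1: store L1 := 65 → I/M/I on L1; bus BusRdX; mem=40
  op2 P2: load  L4 → I/I/E on L4; bus BusRd; mem=90
  op3 P0: load  L0 → E/I/I on L0; bus BusRd; mem=20
  op4 P0: store L4 := 50 → M/I/I on L4; bus BusRdX; mem=90
  op5 P0: store L2 := 89 → M/I/I on L2; bus BusRdX; mem=60
  op6 P0: store L4 := 52 → M/I/I on L4; bus (none); mem=90
  op7 P1: load  L2 → S/S/I on L2; bus BusRd Flush; mem=89
  op8 P1: store L1 := 34 → I/M/I on L1; bus (none); mem=40
  op9 P2: store L4 := 74 → I/I/M on L4; bus BusRdX Flush; mem=52
  op10 P2: load  L4 → I/I/M on L4; bus (none); mem=52
  op11 P2: load  L0 → S/I/S on L0; bus BusRd; mem=20

memory[L4] = 52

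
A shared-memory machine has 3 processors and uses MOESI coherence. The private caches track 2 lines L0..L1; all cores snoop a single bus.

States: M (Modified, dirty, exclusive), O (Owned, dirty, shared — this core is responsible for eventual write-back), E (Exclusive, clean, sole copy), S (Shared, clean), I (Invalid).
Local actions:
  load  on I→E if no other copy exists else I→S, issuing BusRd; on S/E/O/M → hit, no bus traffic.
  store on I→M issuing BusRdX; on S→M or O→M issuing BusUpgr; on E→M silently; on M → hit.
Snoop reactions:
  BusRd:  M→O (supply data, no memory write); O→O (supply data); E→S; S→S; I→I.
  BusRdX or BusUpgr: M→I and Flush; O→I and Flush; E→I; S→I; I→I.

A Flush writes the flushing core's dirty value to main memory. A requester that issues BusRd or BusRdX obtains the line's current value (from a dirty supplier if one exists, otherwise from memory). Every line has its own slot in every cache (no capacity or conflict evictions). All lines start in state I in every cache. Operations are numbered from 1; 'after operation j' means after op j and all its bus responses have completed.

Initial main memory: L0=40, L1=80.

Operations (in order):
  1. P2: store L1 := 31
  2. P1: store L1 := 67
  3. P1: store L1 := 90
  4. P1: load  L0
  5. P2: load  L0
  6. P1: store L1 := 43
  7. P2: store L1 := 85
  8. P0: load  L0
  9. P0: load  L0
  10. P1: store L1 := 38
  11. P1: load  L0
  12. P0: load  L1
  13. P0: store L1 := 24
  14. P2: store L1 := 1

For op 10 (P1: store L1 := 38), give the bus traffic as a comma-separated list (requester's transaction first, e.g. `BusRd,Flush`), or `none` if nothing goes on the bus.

bus = BusRdX,Flush

step 1: P2: store L1 := 31  ⟶  IIM  (L1)  txn=BusRdX  M[L1]=80
step 2: P1: store L1 := 67  ⟶  IMI  (L1)  txn=BusRdX+Flush  M[L1]=31
step 3: P1: store L1 := 90  ⟶  IMI  (L1)  txn=∅  M[L1]=31
step 4: P1: load  L0  ⟶  IEI  (L0)  txn=BusRd  M[L0]=40
step 5: P2: load  L0  ⟶  ISS  (L0)  txn=BusRd  M[L0]=40
step 6: P1: store L1 := 43  ⟶  IMI  (L1)  txn=∅  M[L1]=31
step 7: P2: store L1 := 85  ⟶  IIM  (L1)  txn=BusRdX+Flush  M[L1]=43
step 8: P0: load  L0  ⟶  SSS  (L0)  txn=BusRd  M[L0]=40
step 9: P0: load  L0  ⟶  SSS  (L0)  txn=∅  M[L0]=40
step 10: P1: store L1 := 38  ⟶  IMI  (L1)  txn=BusRdX+Flush  M[L1]=85
step 11: P1: load  L0  ⟶  SSS  (L0)  txn=∅  M[L0]=40
step 12: P0: load  L1  ⟶  SOI  (L1)  txn=BusRd  M[L1]=85
step 13: P0: store L1 := 24  ⟶  MII  (L1)  txn=BusUpgr+Flush  M[L1]=38
step 14: P2: store L1 := 1  ⟶  IIM  (L1)  txn=BusRdX+Flush  M[L1]=24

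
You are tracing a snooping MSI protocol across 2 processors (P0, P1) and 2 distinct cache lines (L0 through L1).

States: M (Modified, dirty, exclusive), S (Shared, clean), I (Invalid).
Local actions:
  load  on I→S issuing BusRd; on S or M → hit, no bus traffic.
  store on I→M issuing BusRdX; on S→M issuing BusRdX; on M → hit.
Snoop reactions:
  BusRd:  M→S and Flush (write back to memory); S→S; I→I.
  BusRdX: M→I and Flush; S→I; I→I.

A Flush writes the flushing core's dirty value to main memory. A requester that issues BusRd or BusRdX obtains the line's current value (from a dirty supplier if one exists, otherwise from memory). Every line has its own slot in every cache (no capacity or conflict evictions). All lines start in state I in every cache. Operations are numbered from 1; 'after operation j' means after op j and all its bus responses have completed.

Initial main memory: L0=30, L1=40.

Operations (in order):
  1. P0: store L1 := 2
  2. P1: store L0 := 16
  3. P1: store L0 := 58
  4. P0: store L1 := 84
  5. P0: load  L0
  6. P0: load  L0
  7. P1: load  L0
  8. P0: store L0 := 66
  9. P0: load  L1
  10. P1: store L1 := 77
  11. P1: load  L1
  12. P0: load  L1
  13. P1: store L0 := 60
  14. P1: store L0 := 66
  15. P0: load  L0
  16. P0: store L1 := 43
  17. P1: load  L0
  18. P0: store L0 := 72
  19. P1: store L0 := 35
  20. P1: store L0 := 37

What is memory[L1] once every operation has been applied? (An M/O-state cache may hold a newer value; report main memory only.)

memory[L1] = 77

step 1: P0: store L1 := 2  ⟶  MI  (L1)  txn=BusRdX  M[L1]=40
step 2: P1: store L0 := 16  ⟶  IM  (L0)  txn=BusRdX  M[L0]=30
step 3: P1: store L0 := 58  ⟶  IM  (L0)  txn=∅  M[L0]=30
step 4: P0: store L1 := 84  ⟶  MI  (L1)  txn=∅  M[L1]=40
step 5: P0: load  L0  ⟶  SS  (L0)  txn=BusRd+Flush  M[L0]=58
step 6: P0: load  L0  ⟶  SS  (L0)  txn=∅  M[L0]=58
step 7: P1: load  L0  ⟶  SS  (L0)  txn=∅  M[L0]=58
step 8: P0: store L0 := 66  ⟶  MI  (L0)  txn=BusRdX  M[L0]=58
step 9: P0: load  L1  ⟶  MI  (L1)  txn=∅  M[L1]=40
step 10: P1: store L1 := 77  ⟶  IM  (L1)  txn=BusRdX+Flush  M[L1]=84
step 11: P1: load  L1  ⟶  IM  (L1)  txn=∅  M[L1]=84
step 12: P0: load  L1  ⟶  SS  (L1)  txn=BusRd+Flush  M[L1]=77
step 13: P1: store L0 := 60  ⟶  IM  (L0)  txn=BusRdX+Flush  M[L0]=66
step 14: P1: store L0 := 66  ⟶  IM  (L0)  txn=∅  M[L0]=66
step 15: P0: load  L0  ⟶  SS  (L0)  txn=BusRd+Flush  M[L0]=66
step 16: P0: store L1 := 43  ⟶  MI  (L1)  txn=BusRdX  M[L1]=77
step 17: P1: load  L0  ⟶  SS  (L0)  txn=∅  M[L0]=66
step 18: P0: store L0 := 72  ⟶  MI  (L0)  txn=BusRdX  M[L0]=66
step 19: P1: store L0 := 35  ⟶  IM  (L0)  txn=BusRdX+Flush  M[L0]=72
step 20: P1: store L0 := 37  ⟶  IM  (L0)  txn=∅  M[L0]=72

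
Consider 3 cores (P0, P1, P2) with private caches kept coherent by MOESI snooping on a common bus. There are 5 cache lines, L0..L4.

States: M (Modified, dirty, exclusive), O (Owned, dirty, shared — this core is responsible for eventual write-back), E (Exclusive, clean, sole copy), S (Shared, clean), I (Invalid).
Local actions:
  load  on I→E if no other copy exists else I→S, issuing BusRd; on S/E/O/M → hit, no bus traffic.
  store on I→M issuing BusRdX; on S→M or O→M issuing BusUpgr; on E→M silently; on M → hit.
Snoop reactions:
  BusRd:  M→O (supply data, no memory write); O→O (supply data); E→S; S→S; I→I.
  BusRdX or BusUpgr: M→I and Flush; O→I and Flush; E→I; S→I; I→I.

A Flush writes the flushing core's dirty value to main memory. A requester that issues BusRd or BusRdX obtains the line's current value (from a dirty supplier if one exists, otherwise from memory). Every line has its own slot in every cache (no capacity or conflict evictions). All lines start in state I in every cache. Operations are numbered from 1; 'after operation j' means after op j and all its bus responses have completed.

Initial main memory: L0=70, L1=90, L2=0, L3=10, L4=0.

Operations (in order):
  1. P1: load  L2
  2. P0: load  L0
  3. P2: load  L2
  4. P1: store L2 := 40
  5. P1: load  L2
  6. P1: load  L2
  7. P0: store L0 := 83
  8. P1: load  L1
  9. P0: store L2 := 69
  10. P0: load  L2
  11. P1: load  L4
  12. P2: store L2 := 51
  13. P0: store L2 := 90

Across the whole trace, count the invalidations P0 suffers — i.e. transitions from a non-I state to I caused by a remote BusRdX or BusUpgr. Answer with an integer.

invalidations = 1

step 1: P1: load  L2  ⟶  IEI  (L2)  txn=BusRd  M[L2]=0
step 2: P0: load  L0  ⟶  EII  (L0)  txn=BusRd  M[L0]=70
step 3: P2: load  L2  ⟶  ISS  (L2)  txn=BusRd  M[L2]=0
step 4: P1: store L2 := 40  ⟶  IMI  (L2)  txn=BusUpgr  M[L2]=0
step 5: P1: load  L2  ⟶  IMI  (L2)  txn=∅  M[L2]=0
step 6: P1: load  L2  ⟶  IMI  (L2)  txn=∅  M[L2]=0
step 7: P0: store L0 := 83  ⟶  MII  (L0)  txn=∅  M[L0]=70
step 8: P1: load  L1  ⟶  IEI  (L1)  txn=BusRd  M[L1]=90
step 9: P0: store L2 := 69  ⟶  MII  (L2)  txn=BusRdX+Flush  M[L2]=40
step 10: P0: load  L2  ⟶  MII  (L2)  txn=∅  M[L2]=40
step 11: P1: load  L4  ⟶  IEI  (L4)  txn=BusRd  M[L4]=0
step 12: P2: store L2 := 51  ⟶  IIM  (L2)  txn=BusRdX+Flush  M[L2]=69
step 13: P0: store L2 := 90  ⟶  MII  (L2)  txn=BusRdX+Flush  M[L2]=51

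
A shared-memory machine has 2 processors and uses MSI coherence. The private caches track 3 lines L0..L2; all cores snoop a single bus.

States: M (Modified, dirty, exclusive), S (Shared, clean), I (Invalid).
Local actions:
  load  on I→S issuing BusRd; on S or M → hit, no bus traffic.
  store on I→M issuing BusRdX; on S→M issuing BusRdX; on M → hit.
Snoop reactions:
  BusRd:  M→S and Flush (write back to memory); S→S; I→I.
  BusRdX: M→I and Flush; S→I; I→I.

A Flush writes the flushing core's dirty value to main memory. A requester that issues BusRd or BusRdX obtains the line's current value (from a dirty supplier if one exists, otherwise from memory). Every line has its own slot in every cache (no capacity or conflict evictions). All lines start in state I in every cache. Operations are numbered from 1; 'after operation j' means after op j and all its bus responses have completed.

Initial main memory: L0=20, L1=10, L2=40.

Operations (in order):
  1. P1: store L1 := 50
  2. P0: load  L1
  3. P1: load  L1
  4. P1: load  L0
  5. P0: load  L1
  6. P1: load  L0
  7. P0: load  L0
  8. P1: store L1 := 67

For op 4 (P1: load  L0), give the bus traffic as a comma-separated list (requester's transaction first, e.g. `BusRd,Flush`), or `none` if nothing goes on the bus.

bus = BusRd

step 1: P1: store L1 := 50  ⟶  IM  (L1)  txn=BusRdX  M[L1]=10
step 2: P0: load  L1  ⟶  SS  (L1)  txn=BusRd+Flush  M[L1]=50
step 3: P1: load  L1  ⟶  SS  (L1)  txn=∅  M[L1]=50
step 4: P1: load  L0  ⟶  IS  (L0)  txn=BusRd  M[L0]=20
step 5: P0: load  L1  ⟶  SS  (L1)  txn=∅  M[L1]=50
step 6: P1: load  L0  ⟶  IS  (L0)  txn=∅  M[L0]=20
step 7: P0: load  L0  ⟶  SS  (L0)  txn=BusRd  M[L0]=20
step 8: P1: store L1 := 67  ⟶  IM  (L1)  txn=BusRdX  M[L1]=50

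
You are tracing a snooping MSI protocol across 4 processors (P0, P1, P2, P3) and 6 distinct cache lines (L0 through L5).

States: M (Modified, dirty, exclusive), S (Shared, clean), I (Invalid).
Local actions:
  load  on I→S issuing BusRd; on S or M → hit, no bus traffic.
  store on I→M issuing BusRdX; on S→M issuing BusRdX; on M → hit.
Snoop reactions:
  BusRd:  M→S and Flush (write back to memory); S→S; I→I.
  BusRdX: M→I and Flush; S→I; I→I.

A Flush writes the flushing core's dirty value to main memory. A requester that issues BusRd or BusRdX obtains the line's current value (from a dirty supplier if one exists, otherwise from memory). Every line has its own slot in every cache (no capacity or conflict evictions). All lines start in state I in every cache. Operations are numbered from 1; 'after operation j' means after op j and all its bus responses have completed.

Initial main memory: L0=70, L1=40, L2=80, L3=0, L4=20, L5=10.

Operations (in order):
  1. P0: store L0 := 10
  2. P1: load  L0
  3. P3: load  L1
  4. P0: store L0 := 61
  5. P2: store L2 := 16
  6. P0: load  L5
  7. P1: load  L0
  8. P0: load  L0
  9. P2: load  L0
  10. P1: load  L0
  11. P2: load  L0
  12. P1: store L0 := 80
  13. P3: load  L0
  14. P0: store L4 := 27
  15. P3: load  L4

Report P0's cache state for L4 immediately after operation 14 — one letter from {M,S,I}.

  op1 P0: store L0 := 10 → M/I/I/I on L0; bus BusRdX; mem=70
  op2 P1: load  L0 → S/S/I/I on L0; bus BusRd Flush; mem=10
  op3 P3: load  L1 → I/I/I/S on L1; bus BusRd; mem=40
  op4 P0: store L0 := 61 → M/I/I/I on L0; bus BusRdX; mem=10
  op5 P2: store L2 := 16 → I/I/M/I on L2; bus BusRdX; mem=80
  op6 P0: load  L5 → S/I/I/I on L5; bus BusRd; mem=10
  op7 P1: load  L0 → S/S/I/I on L0; bus BusRd Flush; mem=61
  op8 P0: load  L0 → S/S/I/I on L0; bus (none); mem=61
  op9 P2: load  L0 → S/S/S/I on L0; bus BusRd; mem=61
  op10 P1: load  L0 → S/S/S/I on L0; bus (none); mem=61
  op11 P2: load  L0 → S/S/S/I on L0; bus (none); mem=61
  op12 P1: store L0 := 80 → I/M/I/I on L0; bus BusRdX; mem=61
  op13 P3: load  L0 → I/S/I/S on L0; bus BusRd Flush; mem=80
  op14 P0: store L4 := 27 → M/I/I/I on L4; bus BusRdX; mem=20
  op15 P3: load  L4 → S/I/I/S on L4; bus BusRd Flush; mem=27

state = M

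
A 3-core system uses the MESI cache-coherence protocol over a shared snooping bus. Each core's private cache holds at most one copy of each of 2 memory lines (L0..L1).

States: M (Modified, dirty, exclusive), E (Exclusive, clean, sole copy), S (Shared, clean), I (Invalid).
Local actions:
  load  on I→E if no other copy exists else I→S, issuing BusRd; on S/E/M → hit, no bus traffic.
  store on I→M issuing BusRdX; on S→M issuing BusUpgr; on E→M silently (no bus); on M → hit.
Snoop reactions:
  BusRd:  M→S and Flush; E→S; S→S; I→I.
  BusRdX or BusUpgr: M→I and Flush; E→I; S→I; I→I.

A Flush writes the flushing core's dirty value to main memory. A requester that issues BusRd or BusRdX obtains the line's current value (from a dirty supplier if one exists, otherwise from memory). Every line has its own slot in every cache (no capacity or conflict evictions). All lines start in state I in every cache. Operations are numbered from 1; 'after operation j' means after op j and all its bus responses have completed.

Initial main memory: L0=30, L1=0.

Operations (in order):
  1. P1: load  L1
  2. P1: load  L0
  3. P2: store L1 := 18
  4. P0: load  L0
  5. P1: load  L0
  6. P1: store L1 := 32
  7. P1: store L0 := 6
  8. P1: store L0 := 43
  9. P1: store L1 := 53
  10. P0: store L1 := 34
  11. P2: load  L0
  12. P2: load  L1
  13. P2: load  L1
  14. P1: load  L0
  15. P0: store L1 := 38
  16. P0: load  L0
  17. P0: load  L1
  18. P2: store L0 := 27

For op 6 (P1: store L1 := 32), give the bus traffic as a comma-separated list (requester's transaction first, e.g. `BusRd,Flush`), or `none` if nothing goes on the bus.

  op1 P1: load  L1 → I/E/I on L1; bus BusRd; mem=0
  op2 P1: load  L0 → I/E/I on L0; bus BusRd; mem=30
  op3 P2: store L1 := 18 → I/I/M on L1; bus BusRdX; mem=0
  op4 P0: load  L0 → S/S/I on L0; bus BusRd; mem=30
  op5 P1: load  L0 → S/S/I on L0; bus (none); mem=30
  op6 P1: store L1 := 32 → I/M/I on L1; bus BusRdX Flush; mem=18
  op7 P1: store L0 := 6 → I/M/I on L0; bus BusUpgr; mem=30
  op8 P1: store L0 := 43 → I/M/I on L0; bus (none); mem=30
  op9 P1: store L1 := 53 → I/M/I on L1; bus (none); mem=18
  op10 P0: store L1 := 34 → M/I/I on L1; bus BusRdX Flush; mem=53
  op11 P2: load  L0 → I/S/S on L0; bus BusRd Flush; mem=43
  op12 P2: load  L1 → S/I/S on L1; bus BusRd Flush; mem=34
  op13 P2: load  L1 → S/I/S on L1; bus (none); mem=34
  op14 P1: load  L0 → I/S/S on L0; bus (none); mem=43
  op15 P0: store L1 := 38 → M/I/I on L1; bus BusUpgr; mem=34
  op16 P0: load  L0 → S/S/S on L0; bus BusRd; mem=43
  op17 P0: load  L1 → M/I/I on L1; bus (none); mem=34
  op18 P2: store L0 := 27 → I/I/M on L0; bus BusUpgr; mem=43

bus = BusRdX,Flush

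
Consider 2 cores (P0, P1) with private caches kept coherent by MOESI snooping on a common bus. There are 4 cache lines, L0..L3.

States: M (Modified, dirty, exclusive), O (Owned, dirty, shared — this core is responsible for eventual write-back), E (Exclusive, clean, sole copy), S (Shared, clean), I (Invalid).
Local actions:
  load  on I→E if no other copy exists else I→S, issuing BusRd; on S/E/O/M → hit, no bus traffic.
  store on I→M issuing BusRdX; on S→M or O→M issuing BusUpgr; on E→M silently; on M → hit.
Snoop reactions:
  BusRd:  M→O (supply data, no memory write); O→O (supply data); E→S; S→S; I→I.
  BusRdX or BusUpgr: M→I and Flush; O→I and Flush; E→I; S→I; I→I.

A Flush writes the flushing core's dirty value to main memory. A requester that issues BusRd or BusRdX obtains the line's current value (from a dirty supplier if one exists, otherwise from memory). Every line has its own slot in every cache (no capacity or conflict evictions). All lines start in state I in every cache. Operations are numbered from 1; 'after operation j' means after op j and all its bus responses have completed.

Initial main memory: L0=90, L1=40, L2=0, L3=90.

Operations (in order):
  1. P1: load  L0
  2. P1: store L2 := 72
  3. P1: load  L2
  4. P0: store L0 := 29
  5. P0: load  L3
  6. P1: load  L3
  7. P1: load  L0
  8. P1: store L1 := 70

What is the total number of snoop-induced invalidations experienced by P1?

invalidations = 1

step 1: P1: load  L0  ⟶  IE  (L0)  txn=BusRd  M[L0]=90
step 2: P1: store L2 := 72  ⟶  IM  (L2)  txn=BusRdX  M[L2]=0
step 3: P1: load  L2  ⟶  IM  (L2)  txn=∅  M[L2]=0
step 4: P0: store L0 := 29  ⟶  MI  (L0)  txn=BusRdX  M[L0]=90
step 5: P0: load  L3  ⟶  EI  (L3)  txn=BusRd  M[L3]=90
step 6: P1: load  L3  ⟶  SS  (L3)  txn=BusRd  M[L3]=90
step 7: P1: load  L0  ⟶  OS  (L0)  txn=BusRd  M[L0]=90
step 8: P1: store L1 := 70  ⟶  IM  (L1)  txn=BusRdX  M[L1]=40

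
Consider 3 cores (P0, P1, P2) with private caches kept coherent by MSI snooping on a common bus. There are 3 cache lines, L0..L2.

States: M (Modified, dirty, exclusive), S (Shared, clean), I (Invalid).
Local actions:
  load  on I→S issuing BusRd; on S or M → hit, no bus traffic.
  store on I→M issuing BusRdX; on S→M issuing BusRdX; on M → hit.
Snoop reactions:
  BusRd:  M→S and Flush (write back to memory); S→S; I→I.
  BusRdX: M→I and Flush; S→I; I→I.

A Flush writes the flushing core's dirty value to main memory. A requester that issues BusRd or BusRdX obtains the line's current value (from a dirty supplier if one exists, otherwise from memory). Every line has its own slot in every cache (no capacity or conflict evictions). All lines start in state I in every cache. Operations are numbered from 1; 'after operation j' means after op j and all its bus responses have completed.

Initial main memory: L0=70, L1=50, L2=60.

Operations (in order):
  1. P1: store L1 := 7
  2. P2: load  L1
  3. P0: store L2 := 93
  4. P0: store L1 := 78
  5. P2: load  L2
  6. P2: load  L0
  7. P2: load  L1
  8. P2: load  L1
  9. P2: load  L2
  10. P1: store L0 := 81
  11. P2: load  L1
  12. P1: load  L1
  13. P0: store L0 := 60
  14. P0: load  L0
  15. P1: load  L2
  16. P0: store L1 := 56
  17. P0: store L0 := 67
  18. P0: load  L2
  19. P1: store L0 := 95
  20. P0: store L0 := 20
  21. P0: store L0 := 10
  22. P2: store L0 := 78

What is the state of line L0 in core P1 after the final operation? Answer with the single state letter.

state = I

1. P1: store L1 := 7  bus=[BusRdX]  L1: P0=I P1=M P2=I  mem[L1]=50
2. P2: load  L1  bus=[BusRd,Flush]  L1: P0=I P1=S P2=S  mem[L1]=7
3. P0: store L2 := 93  bus=[BusRdX]  L2: P0=M P1=I P2=I  mem[L2]=60
4. P0: store L1 := 78  bus=[BusRdX]  L1: P0=M P1=I P2=I  mem[L1]=7
5. P2: load  L2  bus=[BusRd,Flush]  L2: P0=S P1=I P2=S  mem[L2]=93
6. P2: load  L0  bus=[BusRd]  L0: P0=I P1=I P2=S  mem[L0]=70
7. P2: load  L1  bus=[BusRd,Flush]  L1: P0=S P1=I P2=S  mem[L1]=78
8. P2: load  L1  bus=[-]  L1: P0=S P1=I P2=S  mem[L1]=78
9. P2: load  L2  bus=[-]  L2: P0=S P1=I P2=S  mem[L2]=93
10. P1: store L0 := 81  bus=[BusRdX]  L0: P0=I P1=M P2=I  mem[L0]=70
11. P2: load  L1  bus=[-]  L1: P0=S P1=I P2=S  mem[L1]=78
12. P1: load  L1  bus=[BusRd]  L1: P0=S P1=S P2=S  mem[L1]=78
13. P0: store L0 := 60  bus=[BusRdX,Flush]  L0: P0=M P1=I P2=I  mem[L0]=81
14. P0: load  L0  bus=[-]  L0: P0=M P1=I P2=I  mem[L0]=81
15. P1: load  L2  bus=[BusRd]  L2: P0=S P1=S P2=S  mem[L2]=93
16. P0: store L1 := 56  bus=[BusRdX]  L1: P0=M P1=I P2=I  mem[L1]=78
17. P0: store L0 := 67  bus=[-]  L0: P0=M P1=I P2=I  mem[L0]=81
18. P0: load  L2  bus=[-]  L2: P0=S P1=S P2=S  mem[L2]=93
19. P1: store L0 := 95  bus=[BusRdX,Flush]  L0: P0=I P1=M P2=I  mem[L0]=67
20. P0: store L0 := 20  bus=[BusRdX,Flush]  L0: P0=M P1=I P2=I  mem[L0]=95
21. P0: store L0 := 10  bus=[-]  L0: P0=M P1=I P2=I  mem[L0]=95
22. P2: store L0 := 78  bus=[BusRdX,Flush]  L0: P0=I P1=I P2=M  mem[L0]=10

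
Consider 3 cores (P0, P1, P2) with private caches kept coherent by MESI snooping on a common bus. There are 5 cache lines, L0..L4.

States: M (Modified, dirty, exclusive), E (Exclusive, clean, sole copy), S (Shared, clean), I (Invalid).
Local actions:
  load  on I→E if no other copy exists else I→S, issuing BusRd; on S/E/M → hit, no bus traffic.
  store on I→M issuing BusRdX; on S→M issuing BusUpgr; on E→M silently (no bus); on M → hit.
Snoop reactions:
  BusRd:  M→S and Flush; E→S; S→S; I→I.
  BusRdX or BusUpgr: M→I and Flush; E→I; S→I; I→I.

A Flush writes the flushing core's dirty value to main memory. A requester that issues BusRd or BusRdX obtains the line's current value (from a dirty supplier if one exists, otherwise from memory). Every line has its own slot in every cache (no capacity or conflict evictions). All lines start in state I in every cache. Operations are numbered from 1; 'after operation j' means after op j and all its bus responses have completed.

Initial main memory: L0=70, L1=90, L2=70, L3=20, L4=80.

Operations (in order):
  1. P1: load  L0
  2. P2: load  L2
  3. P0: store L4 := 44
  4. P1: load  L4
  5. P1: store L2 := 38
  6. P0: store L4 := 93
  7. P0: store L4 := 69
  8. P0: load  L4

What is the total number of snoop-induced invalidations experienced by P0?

invalidations = 0

1. P1: load  L0  bus=[BusRd]  L0: P0=I P1=E P2=I  mem[L0]=70
2. P2: load  L2  bus=[BusRd]  L2: P0=I P1=I P2=E  mem[L2]=70
3. P0: store L4 := 44  bus=[BusRdX]  L4: P0=M P1=I P2=I  mem[L4]=80
4. P1: load  L4  bus=[BusRd,Flush]  L4: P0=S P1=S P2=I  mem[L4]=44
5. P1: store L2 := 38  bus=[BusRdX]  L2: P0=I P1=M P2=I  mem[L2]=70
6. P0: store L4 := 93  bus=[BusUpgr]  L4: P0=M P1=I P2=I  mem[L4]=44
7. P0: store L4 := 69  bus=[-]  L4: P0=M P1=I P2=I  mem[L4]=44
8. P0: load  L4  bus=[-]  L4: P0=M P1=I P2=I  mem[L4]=44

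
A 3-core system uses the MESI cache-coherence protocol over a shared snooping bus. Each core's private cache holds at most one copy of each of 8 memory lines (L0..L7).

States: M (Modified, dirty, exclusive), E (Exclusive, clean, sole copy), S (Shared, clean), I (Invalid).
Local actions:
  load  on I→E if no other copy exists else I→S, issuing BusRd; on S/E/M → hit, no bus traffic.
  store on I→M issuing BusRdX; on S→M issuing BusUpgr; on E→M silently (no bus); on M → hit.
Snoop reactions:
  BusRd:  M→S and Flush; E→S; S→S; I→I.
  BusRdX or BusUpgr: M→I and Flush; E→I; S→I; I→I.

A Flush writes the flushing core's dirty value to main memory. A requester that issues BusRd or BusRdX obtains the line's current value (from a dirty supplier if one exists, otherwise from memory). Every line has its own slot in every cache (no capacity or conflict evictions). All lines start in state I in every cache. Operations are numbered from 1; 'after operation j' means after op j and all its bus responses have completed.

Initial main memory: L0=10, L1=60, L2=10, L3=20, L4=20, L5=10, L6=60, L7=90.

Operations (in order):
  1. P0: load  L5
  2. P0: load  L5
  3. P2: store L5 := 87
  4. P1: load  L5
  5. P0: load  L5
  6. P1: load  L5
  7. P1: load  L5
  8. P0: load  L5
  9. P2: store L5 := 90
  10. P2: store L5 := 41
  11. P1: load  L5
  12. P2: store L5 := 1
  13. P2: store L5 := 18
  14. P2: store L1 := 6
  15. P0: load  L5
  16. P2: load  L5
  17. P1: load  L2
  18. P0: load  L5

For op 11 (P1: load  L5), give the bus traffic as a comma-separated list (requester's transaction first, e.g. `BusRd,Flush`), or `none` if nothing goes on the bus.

bus = BusRd,Flush

1. P0: load  L5  bus=[BusRd]  L5: P0=E P1=I P2=I  mem[L5]=10
2. P0: load  L5  bus=[-]  L5: P0=E P1=I P2=I  mem[L5]=10
3. P2: store L5 := 87  bus=[BusRdX]  L5: P0=I P1=I P2=M  mem[L5]=10
4. P1: load  L5  bus=[BusRd,Flush]  L5: P0=I P1=S P2=S  mem[L5]=87
5. P0: load  L5  bus=[BusRd]  L5: P0=S P1=S P2=S  mem[L5]=87
6. P1: load  L5  bus=[-]  L5: P0=S P1=S P2=S  mem[L5]=87
7. P1: load  L5  bus=[-]  L5: P0=S P1=S P2=S  mem[L5]=87
8. P0: load  L5  bus=[-]  L5: P0=S P1=S P2=S  mem[L5]=87
9. P2: store L5 := 90  bus=[BusUpgr]  L5: P0=I P1=I P2=M  mem[L5]=87
10. P2: store L5 := 41  bus=[-]  L5: P0=I P1=I P2=M  mem[L5]=87
11. P1: load  L5  bus=[BusRd,Flush]  L5: P0=I P1=S P2=S  mem[L5]=41
12. P2: store L5 := 1  bus=[BusUpgr]  L5: P0=I P1=I P2=M  mem[L5]=41
13. P2: store L5 := 18  bus=[-]  L5: P0=I P1=I P2=M  mem[L5]=41
14. P2: store L1 := 6  bus=[BusRdX]  L1: P0=I P1=I P2=M  mem[L1]=60
15. P0: load  L5  bus=[BusRd,Flush]  L5: P0=S P1=I P2=S  mem[L5]=18
16. P2: load  L5  bus=[-]  L5: P0=S P1=I P2=S  mem[L5]=18
17. P1: load  L2  bus=[BusRd]  L2: P0=I P1=E P2=I  mem[L2]=10
18. P0: load  L5  bus=[-]  L5: P0=S P1=I P2=S  mem[L5]=18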